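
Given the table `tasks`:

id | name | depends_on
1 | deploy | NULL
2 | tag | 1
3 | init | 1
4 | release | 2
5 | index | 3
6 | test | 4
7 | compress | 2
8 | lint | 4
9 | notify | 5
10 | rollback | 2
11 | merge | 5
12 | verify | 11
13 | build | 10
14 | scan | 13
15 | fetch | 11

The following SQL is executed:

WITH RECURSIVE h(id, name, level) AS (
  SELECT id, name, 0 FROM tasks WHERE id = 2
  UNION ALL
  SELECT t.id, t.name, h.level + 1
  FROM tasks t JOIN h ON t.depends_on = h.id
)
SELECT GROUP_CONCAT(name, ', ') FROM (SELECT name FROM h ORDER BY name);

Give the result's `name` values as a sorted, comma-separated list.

Base: id=2 (tag) at level 0.
Iteration 1: rows with depends_on in {2} -> release (id 4, level 1), compress (id 7, level 1), rollback (id 10, level 1).
Iteration 2: rows with depends_on in {4,7,10} -> test (id 6, level 2), lint (id 8, level 2), build (id 13, level 2).
Iteration 3: rows with depends_on in {6,8,13} -> scan (id 14, level 3).
Iteration 4: no rows with depends_on in {14}; recursion stops.

build, compress, lint, release, rollback, scan, tag, test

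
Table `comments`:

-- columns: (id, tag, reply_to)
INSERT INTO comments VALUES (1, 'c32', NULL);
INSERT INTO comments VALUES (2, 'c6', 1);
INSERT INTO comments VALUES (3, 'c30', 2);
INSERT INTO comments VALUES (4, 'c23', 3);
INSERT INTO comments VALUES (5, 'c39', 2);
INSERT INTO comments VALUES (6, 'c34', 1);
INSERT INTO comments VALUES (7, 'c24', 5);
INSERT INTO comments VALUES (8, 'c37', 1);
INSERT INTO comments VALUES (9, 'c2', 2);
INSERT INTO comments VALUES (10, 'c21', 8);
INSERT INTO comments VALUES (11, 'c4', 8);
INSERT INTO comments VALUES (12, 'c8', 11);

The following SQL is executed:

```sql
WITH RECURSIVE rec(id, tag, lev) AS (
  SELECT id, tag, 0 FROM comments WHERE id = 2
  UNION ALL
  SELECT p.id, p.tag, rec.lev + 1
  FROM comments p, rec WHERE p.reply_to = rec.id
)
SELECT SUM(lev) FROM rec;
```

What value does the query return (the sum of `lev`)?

Base: id=2 (c6) at lev 0.
Iteration 1: rows with reply_to in {2} -> c30 (id 3, lev 1), c39 (id 5, lev 1), c2 (id 9, lev 1).
Iteration 2: rows with reply_to in {3,5,9} -> c23 (id 4, lev 2), c24 (id 7, lev 2).
Iteration 3: no rows with reply_to in {4,7}; recursion stops.
SUM(lev) = 0 + 1 + 1 + 1 + 2 + 2 = 7.

7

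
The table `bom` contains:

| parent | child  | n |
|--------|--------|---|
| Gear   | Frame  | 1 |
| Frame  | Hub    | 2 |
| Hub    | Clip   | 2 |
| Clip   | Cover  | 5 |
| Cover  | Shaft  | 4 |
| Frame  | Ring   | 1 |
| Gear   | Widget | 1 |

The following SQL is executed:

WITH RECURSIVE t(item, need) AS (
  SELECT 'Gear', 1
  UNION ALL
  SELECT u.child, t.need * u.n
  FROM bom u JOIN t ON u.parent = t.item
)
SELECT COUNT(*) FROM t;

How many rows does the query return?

8

Base: (Gear, need=1).
Iteration 1: components of {Gear} -> Frame = 1*1 = 1, Widget = 1*1 = 1.
Iteration 2: components of {Frame,Widget} -> Hub = 1*2 = 2, Ring = 1*1 = 1.
Iteration 3: components of {Hub,Ring} -> Clip = 2*2 = 4.
Iteration 4: components of {Clip} -> Cover = 4*5 = 20.
Iteration 5: components of {Cover} -> Shaft = 20*4 = 80.
Iteration 6: no further components; recursion stops.
Total rows emitted: 8.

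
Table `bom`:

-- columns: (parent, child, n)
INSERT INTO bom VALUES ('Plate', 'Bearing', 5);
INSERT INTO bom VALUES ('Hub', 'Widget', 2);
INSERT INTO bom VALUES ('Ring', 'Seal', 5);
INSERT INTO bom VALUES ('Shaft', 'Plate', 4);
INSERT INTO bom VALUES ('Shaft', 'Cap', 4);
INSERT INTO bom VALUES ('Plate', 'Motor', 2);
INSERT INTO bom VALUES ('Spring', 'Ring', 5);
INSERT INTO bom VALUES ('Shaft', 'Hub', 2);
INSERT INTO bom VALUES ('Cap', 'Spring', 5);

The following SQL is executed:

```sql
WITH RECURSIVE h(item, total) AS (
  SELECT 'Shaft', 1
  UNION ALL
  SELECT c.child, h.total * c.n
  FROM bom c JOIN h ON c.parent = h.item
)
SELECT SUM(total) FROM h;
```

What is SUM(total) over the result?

663

Base: (Shaft, total=1).
Iteration 1: components of {Shaft} -> Cap = 1*4 = 4, Hub = 1*2 = 2, Plate = 1*4 = 4.
Iteration 2: components of {Cap,Hub,Plate} -> Bearing = 4*5 = 20, Motor = 4*2 = 8, Spring = 4*5 = 20, Widget = 2*2 = 4.
Iteration 3: components of {Bearing,Motor,Spring,Widget} -> Ring = 20*5 = 100.
Iteration 4: components of {Ring} -> Seal = 100*5 = 500.
Iteration 5: no further components; recursion stops.
SUM(total) = 1 + 4 + 4 + 2 + 20 + 8 + 20 + 4 + 100 + 500 = 663.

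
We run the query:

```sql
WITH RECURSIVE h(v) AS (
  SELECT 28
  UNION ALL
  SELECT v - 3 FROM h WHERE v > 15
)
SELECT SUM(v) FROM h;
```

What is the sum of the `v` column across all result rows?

Base: v=28.
Iteration 1: 28 > 15 holds -> v = 28 - 3 = 25.
Iteration 2: 25 > 15 holds -> v = 25 - 3 = 22.
Iteration 3: 22 > 15 holds -> v = 22 - 3 = 19.
Iteration 4: 19 > 15 holds -> v = 19 - 3 = 16.
Iteration 5: 16 > 15 holds -> v = 16 - 3 = 13.
Iteration 6: 13 > 15 fails; recursion stops.
SUM(v) = 28 + 25 + 22 + 19 + 16 + 13 = 123.

123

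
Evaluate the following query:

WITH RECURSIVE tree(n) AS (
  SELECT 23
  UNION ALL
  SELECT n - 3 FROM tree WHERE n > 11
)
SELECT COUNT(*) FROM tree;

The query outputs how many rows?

Base: n=23.
Iteration 1: 23 > 11 holds -> n = 23 - 3 = 20.
Iteration 2: 20 > 11 holds -> n = 20 - 3 = 17.
Iteration 3: 17 > 11 holds -> n = 17 - 3 = 14.
Iteration 4: 14 > 11 holds -> n = 14 - 3 = 11.
Iteration 5: 11 > 11 fails; recursion stops.
Total rows emitted: 5.

5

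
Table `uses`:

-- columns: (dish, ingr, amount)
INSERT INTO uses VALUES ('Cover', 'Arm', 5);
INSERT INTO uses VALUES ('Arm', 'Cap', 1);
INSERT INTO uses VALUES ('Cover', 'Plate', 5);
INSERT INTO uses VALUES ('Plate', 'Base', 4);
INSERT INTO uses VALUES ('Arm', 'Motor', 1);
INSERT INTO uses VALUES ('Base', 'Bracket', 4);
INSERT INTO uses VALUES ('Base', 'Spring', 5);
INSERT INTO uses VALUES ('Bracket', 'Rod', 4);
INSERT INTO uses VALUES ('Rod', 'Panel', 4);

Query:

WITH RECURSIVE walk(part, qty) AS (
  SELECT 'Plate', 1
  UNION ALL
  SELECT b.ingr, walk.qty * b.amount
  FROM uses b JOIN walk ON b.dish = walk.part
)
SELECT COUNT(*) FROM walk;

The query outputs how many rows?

Base: (Plate, qty=1).
Iteration 1: components of {Plate} -> Base = 1*4 = 4.
Iteration 2: components of {Base} -> Bracket = 4*4 = 16, Spring = 4*5 = 20.
Iteration 3: components of {Bracket,Spring} -> Rod = 16*4 = 64.
Iteration 4: components of {Rod} -> Panel = 64*4 = 256.
Iteration 5: no further components; recursion stops.
Total rows emitted: 6.

6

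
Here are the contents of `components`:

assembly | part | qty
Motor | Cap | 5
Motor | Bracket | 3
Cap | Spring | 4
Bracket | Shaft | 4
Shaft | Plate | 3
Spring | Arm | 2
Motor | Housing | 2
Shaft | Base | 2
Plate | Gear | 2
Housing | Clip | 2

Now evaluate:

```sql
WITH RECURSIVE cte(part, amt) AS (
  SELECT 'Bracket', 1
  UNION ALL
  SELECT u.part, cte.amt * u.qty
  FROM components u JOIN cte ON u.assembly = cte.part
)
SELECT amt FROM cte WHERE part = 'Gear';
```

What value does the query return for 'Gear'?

Base: (Bracket, amt=1).
Iteration 1: components of {Bracket} -> Shaft = 1*4 = 4.
Iteration 2: components of {Shaft} -> Base = 4*2 = 8, Plate = 4*3 = 12.
Iteration 3: components of {Base,Plate} -> Gear = 12*2 = 24.
Iteration 4: no further components; recursion stops.

24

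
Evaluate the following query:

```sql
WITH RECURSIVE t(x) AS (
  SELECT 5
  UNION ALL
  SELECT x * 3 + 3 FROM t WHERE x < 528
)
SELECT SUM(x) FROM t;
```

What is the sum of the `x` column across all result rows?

2357

Base: x=5.
Iteration 1: 5 < 528 holds -> x = 5 * 3 + 3 = 18.
Iteration 2: 18 < 528 holds -> x = 18 * 3 + 3 = 57.
Iteration 3: 57 < 528 holds -> x = 57 * 3 + 3 = 174.
Iteration 4: 174 < 528 holds -> x = 174 * 3 + 3 = 525.
Iteration 5: 525 < 528 holds -> x = 525 * 3 + 3 = 1578.
Iteration 6: 1578 < 528 fails; recursion stops.
SUM(x) = 5 + 18 + 57 + 174 + 525 + 1578 = 2357.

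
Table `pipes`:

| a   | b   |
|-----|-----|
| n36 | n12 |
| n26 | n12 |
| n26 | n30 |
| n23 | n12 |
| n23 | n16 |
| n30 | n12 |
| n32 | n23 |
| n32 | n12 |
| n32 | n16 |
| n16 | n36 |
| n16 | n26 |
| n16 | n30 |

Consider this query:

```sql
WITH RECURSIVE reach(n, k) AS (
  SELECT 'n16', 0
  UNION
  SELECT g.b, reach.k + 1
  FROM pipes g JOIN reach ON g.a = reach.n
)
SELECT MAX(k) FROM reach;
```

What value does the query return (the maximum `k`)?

Base: (n16, k=0).
Iteration 1: edges from {n16} -> (n26, k=1), (n30, k=1), (n36, k=1).
Iteration 2: edges from {n26,n30,n36} -> (n12, k=2), (n30, k=2). [UNION drops 2 duplicate row(s)]
Iteration 3: edges from {n12,n30} -> (n12, k=3).
Iteration 4: no outgoing edges from {n12}; recursion stops.
k values: 0, 1, 1, 1, 2, 2, 3; the maximum is 3.

3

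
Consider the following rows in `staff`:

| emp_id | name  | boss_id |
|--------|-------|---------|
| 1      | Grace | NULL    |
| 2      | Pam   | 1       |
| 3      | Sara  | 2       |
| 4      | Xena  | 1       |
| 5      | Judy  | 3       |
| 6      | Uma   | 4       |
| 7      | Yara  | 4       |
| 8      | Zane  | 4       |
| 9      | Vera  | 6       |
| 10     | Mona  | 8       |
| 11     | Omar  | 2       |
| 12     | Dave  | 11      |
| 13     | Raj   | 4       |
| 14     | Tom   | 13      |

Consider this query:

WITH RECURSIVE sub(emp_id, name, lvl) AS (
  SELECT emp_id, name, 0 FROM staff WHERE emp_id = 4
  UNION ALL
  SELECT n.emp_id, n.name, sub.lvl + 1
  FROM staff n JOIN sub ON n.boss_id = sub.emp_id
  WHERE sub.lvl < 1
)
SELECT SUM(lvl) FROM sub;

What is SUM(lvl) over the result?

Base: emp_id=4 (Xena) at lvl 0.
Iteration 1: rows with boss_id in {4} -> Uma (id 6, lvl 1), Yara (id 7, lvl 1), Zane (id 8, lvl 1), Raj (id 13, lvl 1).
Iteration 2: lvl < 1 fails for all current rows; recursion stops.
SUM(lvl) = 0 + 1 + 1 + 1 + 1 = 4.

4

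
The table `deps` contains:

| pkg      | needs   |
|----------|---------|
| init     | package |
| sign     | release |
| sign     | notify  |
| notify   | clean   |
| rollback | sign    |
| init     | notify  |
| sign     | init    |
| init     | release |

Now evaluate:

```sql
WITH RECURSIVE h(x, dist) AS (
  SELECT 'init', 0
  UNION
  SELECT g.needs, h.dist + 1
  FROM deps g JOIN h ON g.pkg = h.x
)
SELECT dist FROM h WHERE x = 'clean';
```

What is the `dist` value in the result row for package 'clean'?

Base: (init, dist=0).
Iteration 1: edges from {init} -> (notify, dist=1), (package, dist=1), (release, dist=1).
Iteration 2: edges from {notify,package,release} -> (clean, dist=2).
Iteration 3: no outgoing edges from {clean}; recursion stops.

2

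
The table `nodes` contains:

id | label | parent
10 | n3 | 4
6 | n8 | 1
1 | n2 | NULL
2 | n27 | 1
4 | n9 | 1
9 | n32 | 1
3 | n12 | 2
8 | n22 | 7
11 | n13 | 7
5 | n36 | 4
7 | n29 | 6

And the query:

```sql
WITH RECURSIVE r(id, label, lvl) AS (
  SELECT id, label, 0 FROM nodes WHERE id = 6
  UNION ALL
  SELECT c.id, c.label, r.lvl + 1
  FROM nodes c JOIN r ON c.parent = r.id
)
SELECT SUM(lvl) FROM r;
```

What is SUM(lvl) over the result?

Base: id=6 (n8) at lvl 0.
Iteration 1: rows with parent in {6} -> n29 (id 7, lvl 1).
Iteration 2: rows with parent in {7} -> n22 (id 8, lvl 2), n13 (id 11, lvl 2).
Iteration 3: no rows with parent in {8,11}; recursion stops.
SUM(lvl) = 0 + 1 + 2 + 2 = 5.

5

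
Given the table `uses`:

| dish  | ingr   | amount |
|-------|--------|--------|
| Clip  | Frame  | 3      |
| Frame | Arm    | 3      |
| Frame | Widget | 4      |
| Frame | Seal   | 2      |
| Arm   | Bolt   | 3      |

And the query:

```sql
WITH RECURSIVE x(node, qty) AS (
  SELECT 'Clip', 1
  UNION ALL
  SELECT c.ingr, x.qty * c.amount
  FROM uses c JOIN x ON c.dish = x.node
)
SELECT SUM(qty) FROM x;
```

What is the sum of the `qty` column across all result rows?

Base: (Clip, qty=1).
Iteration 1: components of {Clip} -> Frame = 1*3 = 3.
Iteration 2: components of {Frame} -> Arm = 3*3 = 9, Seal = 3*2 = 6, Widget = 3*4 = 12.
Iteration 3: components of {Arm,Seal,Widget} -> Bolt = 9*3 = 27.
Iteration 4: no further components; recursion stops.
SUM(qty) = 1 + 3 + 9 + 6 + 12 + 27 = 58.

58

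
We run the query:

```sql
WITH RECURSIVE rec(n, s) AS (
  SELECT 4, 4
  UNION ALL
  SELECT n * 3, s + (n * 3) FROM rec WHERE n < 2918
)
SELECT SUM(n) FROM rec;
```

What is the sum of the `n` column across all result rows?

Base: n=4, s=4.
Iteration 1: 4 < 2918 holds -> n = 4 * 3 = 12, s = 4 + 12 = 16.
Iteration 2: 12 < 2918 holds -> n = 12 * 3 = 36, s = 16 + 36 = 52.
Iteration 3: 36 < 2918 holds -> n = 36 * 3 = 108, s = 52 + 108 = 160.
Iteration 4: 108 < 2918 holds -> n = 108 * 3 = 324, s = 160 + 324 = 484.
Iteration 5: 324 < 2918 holds -> n = 324 * 3 = 972, s = 484 + 972 = 1456.
Iteration 6: 972 < 2918 holds -> n = 972 * 3 = 2916, s = 1456 + 2916 = 4372.
Iteration 7: 2916 < 2918 holds -> n = 2916 * 3 = 8748, s = 4372 + 8748 = 13120.
Iteration 8: 8748 < 2918 fails; recursion stops.
SUM(n) = 4 + 12 + 36 + 108 + 324 + 972 + 2916 + 8748 = 13120.

13120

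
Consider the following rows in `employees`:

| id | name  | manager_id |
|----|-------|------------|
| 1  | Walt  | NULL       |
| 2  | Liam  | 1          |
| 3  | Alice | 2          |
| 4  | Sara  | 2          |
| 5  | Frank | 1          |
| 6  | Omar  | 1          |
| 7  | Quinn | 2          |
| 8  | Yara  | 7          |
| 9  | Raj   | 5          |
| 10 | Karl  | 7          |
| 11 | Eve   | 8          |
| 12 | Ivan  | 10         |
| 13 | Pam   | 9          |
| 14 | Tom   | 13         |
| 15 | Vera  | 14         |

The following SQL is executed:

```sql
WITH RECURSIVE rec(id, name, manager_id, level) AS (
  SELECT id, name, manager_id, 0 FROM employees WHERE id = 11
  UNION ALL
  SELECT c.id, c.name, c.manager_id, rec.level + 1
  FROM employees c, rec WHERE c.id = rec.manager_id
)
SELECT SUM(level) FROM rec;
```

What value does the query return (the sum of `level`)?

Base: id=11 (Eve), manager_id=8, level 0.
Iteration 1: join on id=8 -> Yara (id 8, manager_id=7, level 1).
Iteration 2: join on id=7 -> Quinn (id 7, manager_id=2, level 2).
Iteration 3: join on id=2 -> Liam (id 2, manager_id=1, level 3).
Iteration 4: join on id=1 -> Walt (id 1, manager_id=NULL, level 4).
Iteration 5: manager_id is NULL; no match; recursion stops.
SUM(level) = 0 + 1 + 2 + 3 + 4 = 10.

10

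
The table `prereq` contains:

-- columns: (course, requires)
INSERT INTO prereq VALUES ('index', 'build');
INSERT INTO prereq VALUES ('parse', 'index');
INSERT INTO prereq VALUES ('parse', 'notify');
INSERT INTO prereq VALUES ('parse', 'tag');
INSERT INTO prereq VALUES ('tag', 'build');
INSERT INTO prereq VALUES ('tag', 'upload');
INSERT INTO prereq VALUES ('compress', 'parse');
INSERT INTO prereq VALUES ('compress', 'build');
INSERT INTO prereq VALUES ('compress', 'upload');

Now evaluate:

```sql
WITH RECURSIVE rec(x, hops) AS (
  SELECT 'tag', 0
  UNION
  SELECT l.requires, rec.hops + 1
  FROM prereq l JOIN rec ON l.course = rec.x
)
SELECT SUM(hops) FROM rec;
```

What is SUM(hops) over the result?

Base: (tag, hops=0).
Iteration 1: edges from {tag} -> (build, hops=1), (upload, hops=1).
Iteration 2: no outgoing edges from {build,upload}; recursion stops.
SUM(hops) = 0 + 1 + 1 = 2.

2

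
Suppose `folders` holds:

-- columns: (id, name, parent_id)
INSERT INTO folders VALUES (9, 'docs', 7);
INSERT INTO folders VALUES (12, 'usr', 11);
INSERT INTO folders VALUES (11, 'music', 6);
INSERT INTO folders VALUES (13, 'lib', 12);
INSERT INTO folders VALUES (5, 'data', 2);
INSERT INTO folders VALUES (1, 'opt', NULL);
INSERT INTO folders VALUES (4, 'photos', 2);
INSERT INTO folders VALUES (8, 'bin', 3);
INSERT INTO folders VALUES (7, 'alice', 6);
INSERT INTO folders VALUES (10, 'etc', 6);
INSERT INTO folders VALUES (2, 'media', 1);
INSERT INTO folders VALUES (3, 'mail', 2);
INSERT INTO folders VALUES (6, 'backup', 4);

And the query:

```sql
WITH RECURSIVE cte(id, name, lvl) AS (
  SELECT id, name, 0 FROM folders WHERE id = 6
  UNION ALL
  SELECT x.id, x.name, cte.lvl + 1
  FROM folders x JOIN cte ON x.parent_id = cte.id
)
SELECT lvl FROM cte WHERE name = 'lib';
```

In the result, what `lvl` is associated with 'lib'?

Base: id=6 (backup) at lvl 0.
Iteration 1: rows with parent_id in {6} -> alice (id 7, lvl 1), etc (id 10, lvl 1), music (id 11, lvl 1).
Iteration 2: rows with parent_id in {7,10,11} -> docs (id 9, lvl 2), usr (id 12, lvl 2).
Iteration 3: rows with parent_id in {9,12} -> lib (id 13, lvl 3).
Iteration 4: no rows with parent_id in {13}; recursion stops.

3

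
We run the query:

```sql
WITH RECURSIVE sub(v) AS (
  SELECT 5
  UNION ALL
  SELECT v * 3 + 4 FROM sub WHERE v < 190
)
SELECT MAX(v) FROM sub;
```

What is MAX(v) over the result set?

Base: v=5.
Iteration 1: 5 < 190 holds -> v = 5 * 3 + 4 = 19.
Iteration 2: 19 < 190 holds -> v = 19 * 3 + 4 = 61.
Iteration 3: 61 < 190 holds -> v = 61 * 3 + 4 = 187.
Iteration 4: 187 < 190 holds -> v = 187 * 3 + 4 = 565.
Iteration 5: 565 < 190 fails; recursion stops.
v values: 5, 19, 61, 187, 565; the maximum is 565.

565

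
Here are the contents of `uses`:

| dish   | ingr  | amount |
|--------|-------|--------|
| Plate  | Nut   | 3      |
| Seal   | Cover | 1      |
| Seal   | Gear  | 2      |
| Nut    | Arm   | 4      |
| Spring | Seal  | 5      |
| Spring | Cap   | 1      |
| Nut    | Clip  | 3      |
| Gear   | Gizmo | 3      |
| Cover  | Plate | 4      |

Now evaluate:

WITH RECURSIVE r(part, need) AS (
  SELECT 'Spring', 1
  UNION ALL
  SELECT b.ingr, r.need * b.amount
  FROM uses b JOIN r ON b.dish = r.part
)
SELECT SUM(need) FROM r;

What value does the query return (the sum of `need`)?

552

Base: (Spring, need=1).
Iteration 1: components of {Spring} -> Cap = 1*1 = 1, Seal = 1*5 = 5.
Iteration 2: components of {Cap,Seal} -> Cover = 5*1 = 5, Gear = 5*2 = 10.
Iteration 3: components of {Cover,Gear} -> Gizmo = 10*3 = 30, Plate = 5*4 = 20.
Iteration 4: components of {Gizmo,Plate} -> Nut = 20*3 = 60.
Iteration 5: components of {Nut} -> Arm = 60*4 = 240, Clip = 60*3 = 180.
Iteration 6: no further components; recursion stops.
SUM(need) = 1 + 1 + 5 + 10 + 5 + 30 + 20 + 60 + 240 + 180 = 552.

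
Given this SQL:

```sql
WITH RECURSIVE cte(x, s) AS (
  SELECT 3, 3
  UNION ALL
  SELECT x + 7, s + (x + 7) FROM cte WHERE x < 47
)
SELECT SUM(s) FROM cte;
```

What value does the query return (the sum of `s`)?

Base: x=3, s=3.
Iteration 1: 3 < 47 holds -> x = 3 + 7 = 10, s = 3 + 10 = 13.
Iteration 2: 10 < 47 holds -> x = 10 + 7 = 17, s = 13 + 17 = 30.
Iteration 3: 17 < 47 holds -> x = 17 + 7 = 24, s = 30 + 24 = 54.
Iteration 4: 24 < 47 holds -> x = 24 + 7 = 31, s = 54 + 31 = 85.
Iteration 5: 31 < 47 holds -> x = 31 + 7 = 38, s = 85 + 38 = 123.
Iteration 6: 38 < 47 holds -> x = 38 + 7 = 45, s = 123 + 45 = 168.
Iteration 7: 45 < 47 holds -> x = 45 + 7 = 52, s = 168 + 52 = 220.
Iteration 8: 52 < 47 fails; recursion stops.
SUM(s) = 3 + 13 + 30 + 54 + 85 + 123 + 168 + 220 = 696.

696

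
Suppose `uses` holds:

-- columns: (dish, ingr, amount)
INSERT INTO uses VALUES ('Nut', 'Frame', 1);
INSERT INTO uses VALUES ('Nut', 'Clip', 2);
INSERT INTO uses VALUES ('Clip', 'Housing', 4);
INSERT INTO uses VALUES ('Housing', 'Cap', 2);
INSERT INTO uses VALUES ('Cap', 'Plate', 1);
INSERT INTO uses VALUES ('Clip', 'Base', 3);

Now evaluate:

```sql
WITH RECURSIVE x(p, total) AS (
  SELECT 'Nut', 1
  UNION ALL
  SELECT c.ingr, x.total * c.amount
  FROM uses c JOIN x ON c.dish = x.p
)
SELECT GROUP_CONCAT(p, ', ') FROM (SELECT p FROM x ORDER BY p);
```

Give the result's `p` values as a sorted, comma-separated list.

Base, Cap, Clip, Frame, Housing, Nut, Plate

Base: (Nut, total=1).
Iteration 1: components of {Nut} -> Clip = 1*2 = 2, Frame = 1*1 = 1.
Iteration 2: components of {Clip,Frame} -> Base = 2*3 = 6, Housing = 2*4 = 8.
Iteration 3: components of {Base,Housing} -> Cap = 8*2 = 16.
Iteration 4: components of {Cap} -> Plate = 16*1 = 16.
Iteration 5: no further components; recursion stops.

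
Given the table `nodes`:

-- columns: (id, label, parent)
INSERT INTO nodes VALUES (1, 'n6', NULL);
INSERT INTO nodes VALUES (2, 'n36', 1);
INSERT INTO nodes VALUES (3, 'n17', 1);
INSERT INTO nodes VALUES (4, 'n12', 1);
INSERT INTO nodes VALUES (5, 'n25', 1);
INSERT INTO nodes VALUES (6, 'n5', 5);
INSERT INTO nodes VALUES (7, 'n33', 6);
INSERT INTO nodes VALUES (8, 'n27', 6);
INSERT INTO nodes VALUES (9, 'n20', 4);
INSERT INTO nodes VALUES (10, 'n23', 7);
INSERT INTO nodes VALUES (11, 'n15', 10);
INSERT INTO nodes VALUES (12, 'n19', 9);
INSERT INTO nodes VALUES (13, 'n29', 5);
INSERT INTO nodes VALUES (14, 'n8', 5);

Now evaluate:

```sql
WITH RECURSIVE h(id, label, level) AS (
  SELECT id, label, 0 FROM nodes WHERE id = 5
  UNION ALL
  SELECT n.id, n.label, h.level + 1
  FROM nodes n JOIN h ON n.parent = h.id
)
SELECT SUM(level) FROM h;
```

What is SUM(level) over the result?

14

Base: id=5 (n25) at level 0.
Iteration 1: rows with parent in {5} -> n5 (id 6, level 1), n29 (id 13, level 1), n8 (id 14, level 1).
Iteration 2: rows with parent in {6,13,14} -> n33 (id 7, level 2), n27 (id 8, level 2).
Iteration 3: rows with parent in {7,8} -> n23 (id 10, level 3).
Iteration 4: rows with parent in {10} -> n15 (id 11, level 4).
Iteration 5: no rows with parent in {11}; recursion stops.
SUM(level) = 0 + 1 + 1 + 1 + 2 + 2 + 3 + 4 = 14.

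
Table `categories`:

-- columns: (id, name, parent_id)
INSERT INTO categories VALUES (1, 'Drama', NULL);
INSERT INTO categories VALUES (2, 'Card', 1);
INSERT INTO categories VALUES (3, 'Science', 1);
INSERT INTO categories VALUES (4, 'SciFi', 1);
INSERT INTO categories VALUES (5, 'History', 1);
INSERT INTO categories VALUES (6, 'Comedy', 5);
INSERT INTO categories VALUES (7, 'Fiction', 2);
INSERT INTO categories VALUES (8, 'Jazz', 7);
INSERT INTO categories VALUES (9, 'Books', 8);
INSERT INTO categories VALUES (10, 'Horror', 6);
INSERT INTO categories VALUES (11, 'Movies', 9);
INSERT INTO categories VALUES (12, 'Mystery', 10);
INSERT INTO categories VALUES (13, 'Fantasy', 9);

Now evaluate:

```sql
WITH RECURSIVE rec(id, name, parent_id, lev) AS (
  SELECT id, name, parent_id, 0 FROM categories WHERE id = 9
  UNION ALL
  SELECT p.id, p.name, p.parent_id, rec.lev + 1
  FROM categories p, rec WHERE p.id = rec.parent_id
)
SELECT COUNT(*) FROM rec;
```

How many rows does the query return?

5

Base: id=9 (Books), parent_id=8, lev 0.
Iteration 1: join on id=8 -> Jazz (id 8, parent_id=7, lev 1).
Iteration 2: join on id=7 -> Fiction (id 7, parent_id=2, lev 2).
Iteration 3: join on id=2 -> Card (id 2, parent_id=1, lev 3).
Iteration 4: join on id=1 -> Drama (id 1, parent_id=NULL, lev 4).
Iteration 5: parent_id is NULL; no match; recursion stops.
Total rows emitted: 5.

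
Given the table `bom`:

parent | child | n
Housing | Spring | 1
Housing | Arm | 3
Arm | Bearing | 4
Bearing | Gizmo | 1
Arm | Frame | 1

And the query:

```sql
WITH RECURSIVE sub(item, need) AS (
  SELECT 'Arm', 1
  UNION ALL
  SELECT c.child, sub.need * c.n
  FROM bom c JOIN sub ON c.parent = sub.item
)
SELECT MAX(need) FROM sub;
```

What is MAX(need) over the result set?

4

Base: (Arm, need=1).
Iteration 1: components of {Arm} -> Bearing = 1*4 = 4, Frame = 1*1 = 1.
Iteration 2: components of {Bearing,Frame} -> Gizmo = 4*1 = 4.
Iteration 3: no further components; recursion stops.
need values: 1, 4, 1, 4; the maximum is 4.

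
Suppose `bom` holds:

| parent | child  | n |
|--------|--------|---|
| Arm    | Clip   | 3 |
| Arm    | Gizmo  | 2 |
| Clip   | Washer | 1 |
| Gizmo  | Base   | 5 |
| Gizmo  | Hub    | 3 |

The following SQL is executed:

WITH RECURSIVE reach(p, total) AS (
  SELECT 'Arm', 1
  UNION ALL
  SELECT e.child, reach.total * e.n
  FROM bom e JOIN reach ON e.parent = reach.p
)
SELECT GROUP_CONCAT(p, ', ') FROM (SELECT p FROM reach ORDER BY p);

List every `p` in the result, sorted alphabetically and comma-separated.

Base: (Arm, total=1).
Iteration 1: components of {Arm} -> Clip = 1*3 = 3, Gizmo = 1*2 = 2.
Iteration 2: components of {Clip,Gizmo} -> Base = 2*5 = 10, Hub = 2*3 = 6, Washer = 3*1 = 3.
Iteration 3: no further components; recursion stops.

Arm, Base, Clip, Gizmo, Hub, Washer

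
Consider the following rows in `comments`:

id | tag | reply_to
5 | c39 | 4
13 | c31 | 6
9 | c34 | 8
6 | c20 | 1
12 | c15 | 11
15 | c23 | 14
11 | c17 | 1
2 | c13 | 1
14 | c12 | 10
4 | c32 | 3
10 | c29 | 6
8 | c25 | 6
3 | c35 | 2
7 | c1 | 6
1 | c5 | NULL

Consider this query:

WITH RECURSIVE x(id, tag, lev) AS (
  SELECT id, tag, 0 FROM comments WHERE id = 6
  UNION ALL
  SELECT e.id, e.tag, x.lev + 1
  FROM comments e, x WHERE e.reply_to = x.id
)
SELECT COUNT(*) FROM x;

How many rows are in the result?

Base: id=6 (c20) at lev 0.
Iteration 1: rows with reply_to in {6} -> c1 (id 7, lev 1), c25 (id 8, lev 1), c29 (id 10, lev 1), c31 (id 13, lev 1).
Iteration 2: rows with reply_to in {7,8,10,13} -> c34 (id 9, lev 2), c12 (id 14, lev 2).
Iteration 3: rows with reply_to in {9,14} -> c23 (id 15, lev 3).
Iteration 4: no rows with reply_to in {15}; recursion stops.
Total rows emitted: 8.

8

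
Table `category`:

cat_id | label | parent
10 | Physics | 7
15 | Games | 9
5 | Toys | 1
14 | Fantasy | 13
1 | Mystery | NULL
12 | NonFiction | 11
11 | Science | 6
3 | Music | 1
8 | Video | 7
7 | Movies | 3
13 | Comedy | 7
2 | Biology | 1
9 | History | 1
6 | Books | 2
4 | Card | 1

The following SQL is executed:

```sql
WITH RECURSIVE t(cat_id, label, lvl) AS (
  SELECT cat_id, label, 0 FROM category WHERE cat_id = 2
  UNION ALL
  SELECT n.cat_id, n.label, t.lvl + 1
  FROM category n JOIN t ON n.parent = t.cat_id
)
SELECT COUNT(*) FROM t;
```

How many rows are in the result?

Base: cat_id=2 (Biology) at lvl 0.
Iteration 1: rows with parent in {2} -> Books (id 6, lvl 1).
Iteration 2: rows with parent in {6} -> Science (id 11, lvl 2).
Iteration 3: rows with parent in {11} -> NonFiction (id 12, lvl 3).
Iteration 4: no rows with parent in {12}; recursion stops.
Total rows emitted: 4.

4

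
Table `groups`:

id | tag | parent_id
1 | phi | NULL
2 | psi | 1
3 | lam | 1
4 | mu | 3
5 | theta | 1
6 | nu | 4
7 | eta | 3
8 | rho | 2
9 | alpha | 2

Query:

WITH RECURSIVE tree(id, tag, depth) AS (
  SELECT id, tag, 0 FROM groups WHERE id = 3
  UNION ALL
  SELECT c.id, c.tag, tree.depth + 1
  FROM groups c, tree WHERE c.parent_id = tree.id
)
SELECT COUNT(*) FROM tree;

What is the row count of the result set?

4

Base: id=3 (lam) at depth 0.
Iteration 1: rows with parent_id in {3} -> mu (id 4, depth 1), eta (id 7, depth 1).
Iteration 2: rows with parent_id in {4,7} -> nu (id 6, depth 2).
Iteration 3: no rows with parent_id in {6}; recursion stops.
Total rows emitted: 4.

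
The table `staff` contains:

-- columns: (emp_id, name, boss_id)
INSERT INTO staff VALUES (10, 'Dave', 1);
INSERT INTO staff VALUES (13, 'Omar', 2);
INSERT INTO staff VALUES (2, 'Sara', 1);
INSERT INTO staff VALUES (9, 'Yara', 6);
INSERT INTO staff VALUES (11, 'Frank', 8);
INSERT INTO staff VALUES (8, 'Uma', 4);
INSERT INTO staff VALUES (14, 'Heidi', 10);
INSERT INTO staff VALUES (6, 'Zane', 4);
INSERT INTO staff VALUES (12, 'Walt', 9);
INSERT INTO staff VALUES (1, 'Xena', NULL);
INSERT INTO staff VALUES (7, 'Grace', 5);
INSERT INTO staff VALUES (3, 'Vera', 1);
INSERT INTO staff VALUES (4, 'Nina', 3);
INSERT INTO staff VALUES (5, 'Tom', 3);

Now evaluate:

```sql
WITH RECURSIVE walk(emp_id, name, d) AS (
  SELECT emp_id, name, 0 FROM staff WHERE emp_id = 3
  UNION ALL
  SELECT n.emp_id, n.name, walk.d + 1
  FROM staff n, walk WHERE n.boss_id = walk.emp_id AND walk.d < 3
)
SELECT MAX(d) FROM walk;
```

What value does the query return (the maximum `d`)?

Base: emp_id=3 (Vera) at d 0.
Iteration 1: rows with boss_id in {3} -> Nina (id 4, d 1), Tom (id 5, d 1).
Iteration 2: rows with boss_id in {4,5} -> Zane (id 6, d 2), Grace (id 7, d 2), Uma (id 8, d 2).
Iteration 3: rows with boss_id in {6,7,8} -> Yara (id 9, d 3), Frank (id 11, d 3).
Iteration 4: d < 3 fails for all current rows; recursion stops.
d values: 0, 1, 1, 2, 2, 2, 3, 3; the maximum is 3.

3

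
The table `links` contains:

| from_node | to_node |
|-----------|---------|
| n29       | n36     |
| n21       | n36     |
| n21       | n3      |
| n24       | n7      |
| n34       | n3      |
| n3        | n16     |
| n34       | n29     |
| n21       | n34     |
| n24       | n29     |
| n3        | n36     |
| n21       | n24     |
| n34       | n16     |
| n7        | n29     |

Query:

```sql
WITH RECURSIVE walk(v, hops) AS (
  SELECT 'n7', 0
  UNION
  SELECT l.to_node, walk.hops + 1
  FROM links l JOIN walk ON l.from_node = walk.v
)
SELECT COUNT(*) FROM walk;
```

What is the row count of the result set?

Base: (n7, hops=0).
Iteration 1: edges from {n7} -> (n29, hops=1).
Iteration 2: edges from {n29} -> (n36, hops=2).
Iteration 3: no outgoing edges from {n36}; recursion stops.
Total rows emitted: 3.

3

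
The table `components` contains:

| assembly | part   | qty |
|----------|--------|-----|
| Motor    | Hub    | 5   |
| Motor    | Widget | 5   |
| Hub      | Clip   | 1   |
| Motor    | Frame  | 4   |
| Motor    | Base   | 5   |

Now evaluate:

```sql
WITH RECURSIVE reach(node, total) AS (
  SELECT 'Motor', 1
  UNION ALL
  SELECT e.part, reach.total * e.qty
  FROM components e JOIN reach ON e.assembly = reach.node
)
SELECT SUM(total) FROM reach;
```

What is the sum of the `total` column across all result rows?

Base: (Motor, total=1).
Iteration 1: components of {Motor} -> Base = 1*5 = 5, Frame = 1*4 = 4, Hub = 1*5 = 5, Widget = 1*5 = 5.
Iteration 2: components of {Base,Frame,Hub,Widget} -> Clip = 5*1 = 5.
Iteration 3: no further components; recursion stops.
SUM(total) = 1 + 5 + 4 + 5 + 5 + 5 = 25.

25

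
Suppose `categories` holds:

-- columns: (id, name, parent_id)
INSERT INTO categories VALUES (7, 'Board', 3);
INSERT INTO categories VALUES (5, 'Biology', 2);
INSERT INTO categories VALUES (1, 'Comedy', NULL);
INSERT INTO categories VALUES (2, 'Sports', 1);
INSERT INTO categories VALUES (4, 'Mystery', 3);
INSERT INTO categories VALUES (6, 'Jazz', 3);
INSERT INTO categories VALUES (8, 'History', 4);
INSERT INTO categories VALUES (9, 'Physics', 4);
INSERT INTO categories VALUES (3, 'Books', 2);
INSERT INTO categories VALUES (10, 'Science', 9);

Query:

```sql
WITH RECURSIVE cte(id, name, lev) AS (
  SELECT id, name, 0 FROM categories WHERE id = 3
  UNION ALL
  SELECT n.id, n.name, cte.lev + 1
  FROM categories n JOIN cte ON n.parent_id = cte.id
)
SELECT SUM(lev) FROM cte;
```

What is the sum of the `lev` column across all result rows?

10

Base: id=3 (Books) at lev 0.
Iteration 1: rows with parent_id in {3} -> Mystery (id 4, lev 1), Jazz (id 6, lev 1), Board (id 7, lev 1).
Iteration 2: rows with parent_id in {4,6,7} -> History (id 8, lev 2), Physics (id 9, lev 2).
Iteration 3: rows with parent_id in {8,9} -> Science (id 10, lev 3).
Iteration 4: no rows with parent_id in {10}; recursion stops.
SUM(lev) = 0 + 1 + 1 + 1 + 2 + 2 + 3 = 10.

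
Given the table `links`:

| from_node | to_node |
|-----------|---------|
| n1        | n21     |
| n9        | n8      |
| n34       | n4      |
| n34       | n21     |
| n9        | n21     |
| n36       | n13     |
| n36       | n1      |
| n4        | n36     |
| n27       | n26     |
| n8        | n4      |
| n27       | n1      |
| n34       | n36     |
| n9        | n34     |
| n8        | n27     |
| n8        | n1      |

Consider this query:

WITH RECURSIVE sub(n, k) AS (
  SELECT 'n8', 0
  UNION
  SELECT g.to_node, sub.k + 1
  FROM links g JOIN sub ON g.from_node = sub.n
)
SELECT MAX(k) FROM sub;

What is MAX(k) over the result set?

Base: (n8, k=0).
Iteration 1: edges from {n8} -> (n1, k=1), (n27, k=1), (n4, k=1).
Iteration 2: edges from {n1,n27,n4} -> (n1, k=2), (n21, k=2), (n26, k=2), (n36, k=2).
Iteration 3: edges from {n1,n21,n26,n36} -> (n1, k=3), (n13, k=3), (n21, k=3).
Iteration 4: edges from {n1,n13,n21} -> (n21, k=4).
Iteration 5: no outgoing edges from {n21}; recursion stops.
k values: 0, 1, 1, 1, 2, 2, 2, 2, 3, 3, 3, 4; the maximum is 4.

4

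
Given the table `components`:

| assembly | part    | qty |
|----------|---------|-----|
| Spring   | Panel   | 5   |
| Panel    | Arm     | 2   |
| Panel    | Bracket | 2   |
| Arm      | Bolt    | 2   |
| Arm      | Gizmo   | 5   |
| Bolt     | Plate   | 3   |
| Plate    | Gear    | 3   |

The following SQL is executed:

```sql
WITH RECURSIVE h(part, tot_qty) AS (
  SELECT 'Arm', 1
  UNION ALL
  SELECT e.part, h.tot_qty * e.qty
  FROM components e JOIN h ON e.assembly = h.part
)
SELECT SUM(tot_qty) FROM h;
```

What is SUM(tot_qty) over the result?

Base: (Arm, tot_qty=1).
Iteration 1: components of {Arm} -> Bolt = 1*2 = 2, Gizmo = 1*5 = 5.
Iteration 2: components of {Bolt,Gizmo} -> Plate = 2*3 = 6.
Iteration 3: components of {Plate} -> Gear = 6*3 = 18.
Iteration 4: no further components; recursion stops.
SUM(tot_qty) = 1 + 2 + 5 + 6 + 18 = 32.

32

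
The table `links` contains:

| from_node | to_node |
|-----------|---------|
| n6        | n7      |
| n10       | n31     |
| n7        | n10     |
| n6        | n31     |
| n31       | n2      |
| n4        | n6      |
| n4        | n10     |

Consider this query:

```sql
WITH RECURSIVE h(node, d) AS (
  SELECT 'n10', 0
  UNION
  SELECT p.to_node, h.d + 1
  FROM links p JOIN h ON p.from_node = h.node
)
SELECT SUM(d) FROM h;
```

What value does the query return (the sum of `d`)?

3

Base: (n10, d=0).
Iteration 1: edges from {n10} -> (n31, d=1).
Iteration 2: edges from {n31} -> (n2, d=2).
Iteration 3: no outgoing edges from {n2}; recursion stops.
SUM(d) = 0 + 1 + 2 = 3.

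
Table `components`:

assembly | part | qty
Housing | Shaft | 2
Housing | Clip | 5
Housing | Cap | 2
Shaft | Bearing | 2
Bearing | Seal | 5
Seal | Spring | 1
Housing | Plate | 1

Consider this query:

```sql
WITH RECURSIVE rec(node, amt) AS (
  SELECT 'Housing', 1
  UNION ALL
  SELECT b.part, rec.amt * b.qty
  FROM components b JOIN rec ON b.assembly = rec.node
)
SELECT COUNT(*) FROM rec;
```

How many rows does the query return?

8

Base: (Housing, amt=1).
Iteration 1: components of {Housing} -> Cap = 1*2 = 2, Clip = 1*5 = 5, Plate = 1*1 = 1, Shaft = 1*2 = 2.
Iteration 2: components of {Cap,Clip,Plate,Shaft} -> Bearing = 2*2 = 4.
Iteration 3: components of {Bearing} -> Seal = 4*5 = 20.
Iteration 4: components of {Seal} -> Spring = 20*1 = 20.
Iteration 5: no further components; recursion stops.
Total rows emitted: 8.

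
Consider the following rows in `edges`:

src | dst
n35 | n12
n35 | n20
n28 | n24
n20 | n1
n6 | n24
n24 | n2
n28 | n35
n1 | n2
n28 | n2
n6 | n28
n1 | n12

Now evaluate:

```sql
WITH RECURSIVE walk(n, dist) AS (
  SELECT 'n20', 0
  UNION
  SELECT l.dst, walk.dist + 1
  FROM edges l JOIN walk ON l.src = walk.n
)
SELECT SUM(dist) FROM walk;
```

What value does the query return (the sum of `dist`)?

5

Base: (n20, dist=0).
Iteration 1: edges from {n20} -> (n1, dist=1).
Iteration 2: edges from {n1} -> (n12, dist=2), (n2, dist=2).
Iteration 3: no outgoing edges from {n12,n2}; recursion stops.
SUM(dist) = 0 + 1 + 2 + 2 = 5.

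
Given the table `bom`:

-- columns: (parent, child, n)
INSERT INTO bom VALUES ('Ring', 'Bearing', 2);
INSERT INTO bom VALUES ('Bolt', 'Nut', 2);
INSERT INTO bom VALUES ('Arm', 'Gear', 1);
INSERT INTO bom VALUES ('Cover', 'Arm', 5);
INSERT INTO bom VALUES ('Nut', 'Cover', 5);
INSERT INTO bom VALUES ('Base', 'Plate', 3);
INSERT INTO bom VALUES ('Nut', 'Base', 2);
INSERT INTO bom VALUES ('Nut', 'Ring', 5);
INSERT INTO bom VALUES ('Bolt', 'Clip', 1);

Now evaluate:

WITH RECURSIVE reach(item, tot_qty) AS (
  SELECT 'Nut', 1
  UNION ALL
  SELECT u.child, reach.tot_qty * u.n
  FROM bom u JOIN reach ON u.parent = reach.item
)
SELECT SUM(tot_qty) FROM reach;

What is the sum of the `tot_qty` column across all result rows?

79

Base: (Nut, tot_qty=1).
Iteration 1: components of {Nut} -> Base = 1*2 = 2, Cover = 1*5 = 5, Ring = 1*5 = 5.
Iteration 2: components of {Base,Cover,Ring} -> Arm = 5*5 = 25, Bearing = 5*2 = 10, Plate = 2*3 = 6.
Iteration 3: components of {Arm,Bearing,Plate} -> Gear = 25*1 = 25.
Iteration 4: no further components; recursion stops.
SUM(tot_qty) = 1 + 5 + 2 + 5 + 25 + 6 + 10 + 25 = 79.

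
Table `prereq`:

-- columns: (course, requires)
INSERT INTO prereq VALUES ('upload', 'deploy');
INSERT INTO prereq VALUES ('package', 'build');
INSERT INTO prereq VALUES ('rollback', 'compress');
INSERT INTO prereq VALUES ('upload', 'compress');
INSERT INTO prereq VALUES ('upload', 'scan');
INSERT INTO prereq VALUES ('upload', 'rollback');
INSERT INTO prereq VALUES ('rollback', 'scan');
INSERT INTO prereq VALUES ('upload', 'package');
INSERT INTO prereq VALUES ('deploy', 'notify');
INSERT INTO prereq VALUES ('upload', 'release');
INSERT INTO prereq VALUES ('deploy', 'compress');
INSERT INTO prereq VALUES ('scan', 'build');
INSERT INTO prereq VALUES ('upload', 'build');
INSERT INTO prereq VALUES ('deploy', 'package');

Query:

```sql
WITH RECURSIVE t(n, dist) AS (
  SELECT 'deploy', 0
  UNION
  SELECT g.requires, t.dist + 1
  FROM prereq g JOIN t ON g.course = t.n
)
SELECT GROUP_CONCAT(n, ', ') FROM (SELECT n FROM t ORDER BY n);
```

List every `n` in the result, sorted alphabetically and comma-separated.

build, compress, deploy, notify, package

Base: (deploy, dist=0).
Iteration 1: edges from {deploy} -> (compress, dist=1), (notify, dist=1), (package, dist=1).
Iteration 2: edges from {compress,notify,package} -> (build, dist=2).
Iteration 3: no outgoing edges from {build}; recursion stops.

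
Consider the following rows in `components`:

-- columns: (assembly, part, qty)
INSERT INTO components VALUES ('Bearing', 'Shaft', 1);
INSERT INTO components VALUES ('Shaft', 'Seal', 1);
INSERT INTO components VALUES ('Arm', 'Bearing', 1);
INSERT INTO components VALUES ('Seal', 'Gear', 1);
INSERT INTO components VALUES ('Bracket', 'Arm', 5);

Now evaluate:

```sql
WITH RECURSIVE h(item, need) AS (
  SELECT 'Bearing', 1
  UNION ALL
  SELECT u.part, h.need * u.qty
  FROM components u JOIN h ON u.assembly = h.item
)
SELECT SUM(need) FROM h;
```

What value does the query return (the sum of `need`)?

4

Base: (Bearing, need=1).
Iteration 1: components of {Bearing} -> Shaft = 1*1 = 1.
Iteration 2: components of {Shaft} -> Seal = 1*1 = 1.
Iteration 3: components of {Seal} -> Gear = 1*1 = 1.
Iteration 4: no further components; recursion stops.
SUM(need) = 1 + 1 + 1 + 1 = 4.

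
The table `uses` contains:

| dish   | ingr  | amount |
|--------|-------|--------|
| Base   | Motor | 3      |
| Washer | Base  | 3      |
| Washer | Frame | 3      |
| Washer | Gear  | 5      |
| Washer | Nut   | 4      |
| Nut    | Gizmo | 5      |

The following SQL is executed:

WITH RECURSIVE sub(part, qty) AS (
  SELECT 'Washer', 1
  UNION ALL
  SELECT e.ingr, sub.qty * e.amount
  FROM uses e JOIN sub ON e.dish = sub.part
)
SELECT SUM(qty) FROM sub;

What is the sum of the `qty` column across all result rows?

45

Base: (Washer, qty=1).
Iteration 1: components of {Washer} -> Base = 1*3 = 3, Frame = 1*3 = 3, Gear = 1*5 = 5, Nut = 1*4 = 4.
Iteration 2: components of {Base,Frame,Gear,Nut} -> Gizmo = 4*5 = 20, Motor = 3*3 = 9.
Iteration 3: no further components; recursion stops.
SUM(qty) = 1 + 3 + 4 + 5 + 3 + 9 + 20 = 45.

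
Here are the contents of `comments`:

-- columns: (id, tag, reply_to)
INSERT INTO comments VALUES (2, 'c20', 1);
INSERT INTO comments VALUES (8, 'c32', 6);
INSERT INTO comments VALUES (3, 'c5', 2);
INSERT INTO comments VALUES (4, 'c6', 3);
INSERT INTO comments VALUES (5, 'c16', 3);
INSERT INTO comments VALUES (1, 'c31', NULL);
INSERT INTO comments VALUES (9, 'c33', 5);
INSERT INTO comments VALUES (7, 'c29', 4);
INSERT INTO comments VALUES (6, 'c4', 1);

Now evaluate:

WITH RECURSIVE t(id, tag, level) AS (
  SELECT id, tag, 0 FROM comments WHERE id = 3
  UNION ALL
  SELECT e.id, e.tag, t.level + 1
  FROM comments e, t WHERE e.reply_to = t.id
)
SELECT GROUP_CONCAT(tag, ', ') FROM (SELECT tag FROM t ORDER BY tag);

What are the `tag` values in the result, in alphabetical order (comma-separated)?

Base: id=3 (c5) at level 0.
Iteration 1: rows with reply_to in {3} -> c6 (id 4, level 1), c16 (id 5, level 1).
Iteration 2: rows with reply_to in {4,5} -> c29 (id 7, level 2), c33 (id 9, level 2).
Iteration 3: no rows with reply_to in {7,9}; recursion stops.

c16, c29, c33, c5, c6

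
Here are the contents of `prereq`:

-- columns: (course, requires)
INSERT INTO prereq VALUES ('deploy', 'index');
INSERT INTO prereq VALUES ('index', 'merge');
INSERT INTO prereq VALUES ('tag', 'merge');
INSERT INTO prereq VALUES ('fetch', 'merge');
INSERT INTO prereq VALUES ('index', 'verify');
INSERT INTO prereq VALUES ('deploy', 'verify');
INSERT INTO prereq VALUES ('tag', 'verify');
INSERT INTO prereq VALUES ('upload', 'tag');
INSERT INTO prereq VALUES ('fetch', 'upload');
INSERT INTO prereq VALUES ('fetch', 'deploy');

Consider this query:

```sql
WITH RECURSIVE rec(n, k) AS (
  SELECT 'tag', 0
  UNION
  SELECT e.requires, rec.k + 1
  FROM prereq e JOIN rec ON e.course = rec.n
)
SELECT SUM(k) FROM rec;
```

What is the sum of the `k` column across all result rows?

Base: (tag, k=0).
Iteration 1: edges from {tag} -> (merge, k=1), (verify, k=1).
Iteration 2: no outgoing edges from {merge,verify}; recursion stops.
SUM(k) = 0 + 1 + 1 = 2.

2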